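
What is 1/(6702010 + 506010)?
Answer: 1/7208020 ≈ 1.3873e-7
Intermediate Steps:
1/(6702010 + 506010) = 1/7208020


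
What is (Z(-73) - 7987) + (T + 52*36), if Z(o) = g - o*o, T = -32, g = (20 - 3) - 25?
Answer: -11484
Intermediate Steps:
g = -8 (g = 17 - 25 = -8)
Z(o) = -8 - o² (Z(o) = -8 - o*o = -8 - o²)
(Z(-73) - 7987) + (T + 52*36) = ((-8 - 1*(-73)²) - 7987) + (-32 + 52*36) = ((-8 - 1*5329) - 7987) + (-32 + 1872) = ((-8 - 5329) - 7987) + 1840 = (-5337 - 7987) + 1840 = -13324 + 1840 = -11484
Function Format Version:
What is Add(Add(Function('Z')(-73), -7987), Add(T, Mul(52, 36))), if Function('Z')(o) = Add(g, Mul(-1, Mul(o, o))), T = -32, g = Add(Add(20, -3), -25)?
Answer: -11484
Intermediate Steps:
g = -8 (g = Add(17, -25) = -8)
Function('Z')(o) = Add(-8, Mul(-1, Pow(o, 2))) (Function('Z')(o) = Add(-8, Mul(-1, Mul(o, o))) = Add(-8, Mul(-1, Pow(o, 2))))
Add(Add(Function('Z')(-73), -7987), Add(T, Mul(52, 36))) = Add(Add(Add(-8, Mul(-1, Pow(-73, 2))), -7987), Add(-32, Mul(52, 36))) = Add(Add(Add(-8, Mul(-1, 5329)), -7987), Add(-32, 1872)) = Add(Add(Add(-8, -5329), -7987), 1840) = Add(Add(-5337, -7987), 1840) = Add(-13324, 1840) = -11484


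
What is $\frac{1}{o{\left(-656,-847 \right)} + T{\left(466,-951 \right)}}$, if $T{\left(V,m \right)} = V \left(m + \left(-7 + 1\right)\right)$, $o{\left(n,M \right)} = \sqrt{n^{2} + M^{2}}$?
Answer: $- \frac{445962}{198880957699} - \frac{\sqrt{1147745}}{198880957699} \approx -2.2477 \cdot 10^{-6}$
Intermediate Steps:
$o{\left(n,M \right)} = \sqrt{M^{2} + n^{2}}$
$T{\left(V,m \right)} = V \left(-6 + m\right)$ ($T{\left(V,m \right)} = V \left(m - 6\right) = V \left(-6 + m\right)$)
$\frac{1}{o{\left(-656,-847 \right)} + T{\left(466,-951 \right)}} = \frac{1}{\sqrt{\left(-847\right)^{2} + \left(-656\right)^{2}} + 466 \left(-6 - 951\right)} = \frac{1}{\sqrt{717409 + 430336} + 466 \left(-957\right)} = \frac{1}{\sqrt{1147745} - 445962} = \frac{1}{-445962 + \sqrt{1147745}}$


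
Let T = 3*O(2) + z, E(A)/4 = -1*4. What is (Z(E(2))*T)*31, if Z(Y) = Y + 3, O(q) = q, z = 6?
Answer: -4836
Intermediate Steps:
E(A) = -16 (E(A) = 4*(-1*4) = 4*(-4) = -16)
T = 12 (T = 3*2 + 6 = 6 + 6 = 12)
Z(Y) = 3 + Y
(Z(E(2))*T)*31 = ((3 - 16)*12)*31 = -13*12*31 = -156*31 = -4836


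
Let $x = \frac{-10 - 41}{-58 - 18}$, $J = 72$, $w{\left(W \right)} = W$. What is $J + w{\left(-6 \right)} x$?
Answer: $\frac{2583}{38} \approx 67.974$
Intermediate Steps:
$x = \frac{51}{76}$ ($x = - \frac{51}{-76} = \left(-51\right) \left(- \frac{1}{76}\right) = \frac{51}{76} \approx 0.67105$)
$J + w{\left(-6 \right)} x = 72 - \frac{153}{38} = \frac{2583}{38}$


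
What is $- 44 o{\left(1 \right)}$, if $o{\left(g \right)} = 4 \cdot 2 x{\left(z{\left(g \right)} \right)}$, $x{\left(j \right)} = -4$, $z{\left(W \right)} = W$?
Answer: $1408$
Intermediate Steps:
$o{\left(g \right)} = -32$ ($o{\left(g \right)} = 4 \cdot 2 \left(-4\right) = 8 \left(-4\right) = -32$)
$- 44 o{\left(1 \right)} = \left(-44\right) \left(-32\right) = 1408$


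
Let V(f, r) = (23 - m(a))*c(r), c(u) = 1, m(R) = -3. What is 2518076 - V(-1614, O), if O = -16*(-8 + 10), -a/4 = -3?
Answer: 2518050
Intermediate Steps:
a = 12 (a = -4*(-3) = 12)
O = -32 (O = -16*2 = -32)
V(f, r) = 26 (V(f, r) = (23 - 1*(-3))*1 = (23 + 3)*1 = 26*1 = 26)
2518076 - V(-1614, O) = 2518076 - 1*26 = 2518076 - 26 = 2518050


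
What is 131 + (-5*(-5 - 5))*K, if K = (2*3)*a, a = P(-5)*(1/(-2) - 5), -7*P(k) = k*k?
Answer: 42167/7 ≈ 6023.9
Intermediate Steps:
P(k) = -k**2/7 (P(k) = -k*k/7 = -k**2/7)
a = 275/14 (a = (-1/7*(-5)**2)*(1/(-2) - 5) = (-1/7*25)*(1*(-1/2) - 5) = -25*(-1/2 - 5)/7 = -25/7*(-11/2) = 275/14 ≈ 19.643)
K = 825/7 (K = (2*3)*(275/14) = 6*(275/14) = 825/7 ≈ 117.86)
131 + (-5*(-5 - 5))*K = 131 - 5*(-5 - 5)*(825/7) = 131 - 5*(-10)*(825/7) = 131 + 50*(825/7) = 131 + 41250/7 = 42167/7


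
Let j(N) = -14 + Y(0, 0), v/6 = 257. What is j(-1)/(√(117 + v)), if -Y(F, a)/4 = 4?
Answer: -10*√1659/553 ≈ -0.73654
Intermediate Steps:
v = 1542 (v = 6*257 = 1542)
Y(F, a) = -16 (Y(F, a) = -4*4 = -16)
j(N) = -30 (j(N) = -14 - 16 = -30)
j(-1)/(√(117 + v)) = -30/√(117 + 1542) = -30*√1659/1659 = -10*√1659/553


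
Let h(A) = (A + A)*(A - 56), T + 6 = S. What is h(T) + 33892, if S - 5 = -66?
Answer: 50374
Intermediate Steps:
S = -61 (S = 5 - 66 = -61)
T = -67 (T = -6 - 61 = -67)
h(A) = 2*A*(-56 + A) (h(A) = (2*A)*(-56 + A) = 2*A*(-56 + A))
h(T) + 33892 = 2*(-67)*(-56 - 67) + 33892 = 2*(-67)*(-123) + 33892 = 16482 + 33892 = 50374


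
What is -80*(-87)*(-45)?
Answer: -313200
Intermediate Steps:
-80*(-87)*(-45) = 6960*(-45) = -313200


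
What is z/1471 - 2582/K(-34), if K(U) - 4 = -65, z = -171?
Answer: 3787691/89731 ≈ 42.212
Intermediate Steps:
K(U) = -61 (K(U) = 4 - 65 = -61)
z/1471 - 2582/K(-34) = -171/1471 - 2582/(-61) = -171*1/1471 - 2582*(-1/61) = -171/1471 + 2582/61 = 3787691/89731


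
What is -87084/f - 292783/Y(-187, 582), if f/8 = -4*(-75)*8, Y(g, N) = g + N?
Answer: -94263863/126400 ≈ -745.76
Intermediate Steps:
Y(g, N) = N + g
f = 19200 (f = 8*(-4*(-75)*8) = 8*(300*8) = 8*2400 = 19200)
-87084/f - 292783/Y(-187, 582) = -87084/19200 - 292783/(582 - 187) = -87084*1/19200 - 292783/395 = -7257/1600 - 292783*1/395 = -7257/1600 - 292783/395 = -94263863/126400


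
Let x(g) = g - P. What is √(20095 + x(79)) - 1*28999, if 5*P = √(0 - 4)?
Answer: -28999 + √(504350 - 10*I)/5 ≈ -28857.0 - 0.0014081*I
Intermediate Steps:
P = 2*I/5 (P = √(0 - 4)/5 = √(-4)/5 = (2*I)/5 = 2*I/5 ≈ 0.4*I)
x(g) = g - 2*I/5
√(20095 + x(79)) - 1*28999 = √(20095 + (79 - 2*I/5)) - 1*28999 = √(20174 - 2*I/5) - 28999 = -28999 + √(20174 - 2*I/5)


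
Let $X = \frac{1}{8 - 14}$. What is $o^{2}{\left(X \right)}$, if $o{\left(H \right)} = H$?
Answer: $\frac{1}{36} \approx 0.027778$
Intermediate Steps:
$X = - \frac{1}{6}$ ($X = \frac{1}{-6} = - \frac{1}{6} \approx -0.16667$)
$o^{2}{\left(X \right)} = \left(- \frac{1}{6}\right)^{2} = \frac{1}{36}$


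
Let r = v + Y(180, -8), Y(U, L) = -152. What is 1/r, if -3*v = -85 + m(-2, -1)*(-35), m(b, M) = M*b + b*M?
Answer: -1/77 ≈ -0.012987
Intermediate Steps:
m(b, M) = 2*M*b (m(b, M) = M*b + M*b = 2*M*b)
v = 75 (v = -(-85 + (2*(-1)*(-2))*(-35))/3 = -(-85 + 4*(-35))/3 = -(-85 - 140)/3 = -⅓*(-225) = 75)
r = -77 (r = 75 - 152 = -77)
1/r = 1/(-77) = -1/77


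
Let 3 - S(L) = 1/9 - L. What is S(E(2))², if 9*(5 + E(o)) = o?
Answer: 289/81 ≈ 3.5679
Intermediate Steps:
E(o) = -5 + o/9
S(L) = 26/9 + L (S(L) = 3 - (1/9 - L) = 3 - (1*(⅑) - L) = 3 - (⅑ - L) = 3 + (-⅑ + L) = 26/9 + L)
S(E(2))² = (26/9 + (-5 + (⅑)*2))² = (26/9 + (-5 + 2/9))² = (26/9 - 43/9)² = (-17/9)² = 289/81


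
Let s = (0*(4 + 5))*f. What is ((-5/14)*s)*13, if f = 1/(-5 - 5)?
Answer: 0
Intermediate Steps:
f = -⅒ (f = 1/(-10) = -⅒ ≈ -0.10000)
s = 0 (s = (0*(4 + 5))*(-⅒) = (0*9)*(-⅒) = 0*(-⅒) = 0)
((-5/14)*s)*13 = (-5/14*0)*13 = (-5*1/14*0)*13 = -5/14*0*13 = 0*13 = 0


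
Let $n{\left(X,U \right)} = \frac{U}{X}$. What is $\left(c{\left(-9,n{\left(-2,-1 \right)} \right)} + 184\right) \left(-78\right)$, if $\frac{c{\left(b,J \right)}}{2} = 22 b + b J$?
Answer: $17238$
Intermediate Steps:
$c{\left(b,J \right)} = 44 b + 2 J b$ ($c{\left(b,J \right)} = 2 \left(22 b + b J\right) = 2 \left(22 b + J b\right) = 44 b + 2 J b$)
$\left(c{\left(-9,n{\left(-2,-1 \right)} \right)} + 184\right) \left(-78\right) = \left(2 \left(-9\right) \left(22 - \frac{1}{-2}\right) + 184\right) \left(-78\right) = \left(2 \left(-9\right) \left(22 - - \frac{1}{2}\right) + 184\right) \left(-78\right) = \left(2 \left(-9\right) \left(22 + \frac{1}{2}\right) + 184\right) \left(-78\right) = \left(2 \left(-9\right) \frac{45}{2} + 184\right) \left(-78\right) = \left(-405 + 184\right) \left(-78\right) = \left(-221\right) \left(-78\right) = 17238$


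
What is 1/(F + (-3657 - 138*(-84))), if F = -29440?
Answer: -1/21505 ≈ -4.6501e-5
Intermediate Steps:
1/(F + (-3657 - 138*(-84))) = 1/(-29440 + (-3657 - 138*(-84))) = 1/(-29440 + (-3657 + 11592)) = 1/(-29440 + 7935) = 1/(-21505) = -1/21505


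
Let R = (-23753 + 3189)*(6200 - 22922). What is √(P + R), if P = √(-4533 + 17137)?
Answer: √(343871208 + 2*√3151) ≈ 18544.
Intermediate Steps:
R = 343871208 (R = -20564*(-16722) = 343871208)
P = 2*√3151 (P = √12604 = 2*√3151 ≈ 112.27)
√(P + R) = √(2*√3151 + 343871208) = √(343871208 + 2*√3151)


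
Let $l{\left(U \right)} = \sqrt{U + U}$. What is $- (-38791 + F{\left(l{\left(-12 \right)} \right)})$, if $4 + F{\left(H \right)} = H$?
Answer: $38795 - 2 i \sqrt{6} \approx 38795.0 - 4.899 i$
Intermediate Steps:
$l{\left(U \right)} = \sqrt{2} \sqrt{U}$ ($l{\left(U \right)} = \sqrt{2 U} = \sqrt{2} \sqrt{U}$)
$F{\left(H \right)} = -4 + H$
$- (-38791 + F{\left(l{\left(-12 \right)} \right)}) = - (-38791 - \left(4 - \sqrt{2} \sqrt{-12}\right)) = - (-38791 - \left(4 - \sqrt{2} \cdot 2 i \sqrt{3}\right)) = - (-38791 - \left(4 - 2 i \sqrt{6}\right)) = - (-38795 + 2 i \sqrt{6}) = 38795 - 2 i \sqrt{6}$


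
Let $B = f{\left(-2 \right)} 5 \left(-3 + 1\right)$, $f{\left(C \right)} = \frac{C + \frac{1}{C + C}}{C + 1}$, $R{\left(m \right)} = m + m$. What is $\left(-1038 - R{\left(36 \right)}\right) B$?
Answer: $24975$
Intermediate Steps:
$R{\left(m \right)} = 2 m$
$f{\left(C \right)} = \frac{C + \frac{1}{2 C}}{1 + C}$
$B = - \frac{45}{2}$ ($B = \frac{\frac{1}{2} + \left(-2\right)^{2}}{\left(-2\right) \left(1 - 2\right)} 5 \left(-3 + 1\right) = - \frac{\frac{1}{2} + 4}{2 \left(-1\right)} 5 \left(-2\right) = \left(- \frac{1}{2}\right) \left(-1\right) \frac{9}{2} \left(-10\right) = \frac{9}{4} \left(-10\right) = - \frac{45}{2} \approx -22.5$)
$\left(-1038 - R{\left(36 \right)}\right) B = \left(-1038 - 2 \cdot 36\right) \left(- \frac{45}{2}\right) = \left(-1038 - 72\right) \left(- \frac{45}{2}\right) = \left(-1110\right) \left(- \frac{45}{2}\right) = 24975$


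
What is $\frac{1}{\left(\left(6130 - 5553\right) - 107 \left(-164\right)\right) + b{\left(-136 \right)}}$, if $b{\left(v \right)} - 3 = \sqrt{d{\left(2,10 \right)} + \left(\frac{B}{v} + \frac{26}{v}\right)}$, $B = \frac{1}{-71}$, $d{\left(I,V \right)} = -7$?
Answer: $\frac{175043968}{3173197121341} - \frac{2 i \sqrt{167620918}}{3173197121341} \approx 5.5163 \cdot 10^{-5} - 8.1601 \cdot 10^{-9} i$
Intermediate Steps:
$B = - \frac{1}{71} \approx -0.014085$
$b{\left(v \right)} = 3 + \sqrt{-7 + \frac{1845}{71 v}}$ ($b{\left(v \right)} = 3 + \sqrt{-7 + \left(- \frac{1}{71 v} + \frac{26}{v}\right)} = 3 + \sqrt{-7 + \frac{1845}{71 v}}$)
$\frac{1}{\left(\left(6130 - 5553\right) - 107 \left(-164\right)\right) + b{\left(-136 \right)}} = \frac{1}{\left(\left(6130 - 5553\right) - 107 \left(-164\right)\right) + \left(3 + \frac{\sqrt{-35287 + \frac{130995}{-136}}}{71}\right)} = \frac{1}{\left(\left(6130 - 5553\right) - -17548\right) + \left(3 + \frac{\sqrt{-35287 + 130995 \left(- \frac{1}{136}\right)}}{71}\right)} = \frac{1}{\left(577 + 17548\right) + \left(3 + \frac{\sqrt{-35287 - \frac{130995}{136}}}{71}\right)} = \frac{1}{18125 + \left(3 + \frac{\sqrt{- \frac{4930027}{136}}}{71}\right)} = \frac{1}{18125 + \left(3 + \frac{\frac{1}{68} i \sqrt{167620918}}{71}\right)} = \frac{1}{18125 + \left(3 + \frac{i \sqrt{167620918}}{4828}\right)} = \frac{1}{18128 + \frac{i \sqrt{167620918}}{4828}}$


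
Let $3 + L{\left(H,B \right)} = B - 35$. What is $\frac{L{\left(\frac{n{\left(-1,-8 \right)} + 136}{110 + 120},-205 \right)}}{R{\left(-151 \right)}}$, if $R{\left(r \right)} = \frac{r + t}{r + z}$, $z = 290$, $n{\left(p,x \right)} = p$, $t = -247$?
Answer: $\frac{33777}{398} \approx 84.867$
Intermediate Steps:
$L{\left(H,B \right)} = -38 + B$ ($L{\left(H,B \right)} = -3 + \left(B - 35\right) = -3 + \left(-35 + B\right) = -38 + B$)
$R{\left(r \right)} = \frac{-247 + r}{290 + r}$ ($R{\left(r \right)} = \frac{r - 247}{r + 290} = \frac{-247 + r}{290 + r}$)
$\frac{L{\left(\frac{n{\left(-1,-8 \right)} + 136}{110 + 120},-205 \right)}}{R{\left(-151 \right)}} = \frac{-38 - 205}{\frac{1}{290 - 151} \left(-247 - 151\right)} = - \frac{243}{\frac{1}{139} \left(-398\right)} = - \frac{243}{- \frac{398}{139}} = \left(-243\right) \left(- \frac{139}{398}\right) = \frac{33777}{398}$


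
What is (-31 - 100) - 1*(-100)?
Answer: -31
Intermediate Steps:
(-31 - 100) - 1*(-100) = -131 + 100 = -31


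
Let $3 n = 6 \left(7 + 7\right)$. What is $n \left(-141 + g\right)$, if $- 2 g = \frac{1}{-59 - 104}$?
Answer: $- \frac{643510}{163} \approx -3947.9$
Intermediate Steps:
$g = \frac{1}{326}$ ($g = - \frac{1}{2 \left(-59 - 104\right)} = - \frac{1}{2 \left(-163\right)} = \left(- \frac{1}{2}\right) \left(- \frac{1}{163}\right) = \frac{1}{326} \approx 0.0030675$)
$n = 28$ ($n = \frac{6 \left(7 + 7\right)}{3} = \frac{6 \cdot 14}{3} = \frac{1}{3} \cdot 84 = 28$)
$n \left(-141 + g\right) = 28 \left(-141 + \frac{1}{326}\right) = 28 \left(- \frac{45965}{326}\right) = - \frac{643510}{163}$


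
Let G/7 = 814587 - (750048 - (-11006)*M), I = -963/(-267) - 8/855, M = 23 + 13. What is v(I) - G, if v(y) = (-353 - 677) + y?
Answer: 176594625098/76095 ≈ 2.3207e+6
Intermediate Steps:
M = 36
I = 273743/76095 (I = -963*(-1/267) - 8*1/855 = 321/89 - 8/855 = 273743/76095 ≈ 3.5974)
v(y) = -1030 + y
G = -2321739 (G = 7*(814587 - (750048 - (-11006)*36)) = 7*(814587 - (750048 - 1*(-396216))) = 7*(814587 - (750048 + 396216)) = 7*(814587 - 1*1146264) = 7*(814587 - 1146264) = 7*(-331677) = -2321739)
v(I) - G = (-1030 + 273743/76095) - 1*(-2321739) = -78104107/76095 + 2321739 = 176594625098/76095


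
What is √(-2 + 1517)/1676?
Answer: √1515/1676 ≈ 0.023224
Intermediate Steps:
√(-2 + 1517)/1676 = √1515*(1/1676) = √1515/1676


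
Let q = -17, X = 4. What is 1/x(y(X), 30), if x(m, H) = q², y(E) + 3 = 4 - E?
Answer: 1/289 ≈ 0.0034602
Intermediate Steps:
y(E) = 1 - E (y(E) = -3 + (4 - E) = 1 - E)
x(m, H) = 289 (x(m, H) = (-17)² = 289)
1/x(y(X), 30) = 1/289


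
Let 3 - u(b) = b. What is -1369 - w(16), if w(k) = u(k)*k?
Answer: -1161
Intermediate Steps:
u(b) = 3 - b
w(k) = k*(3 - k) (w(k) = (3 - k)*k = k*(3 - k))
-1369 - w(16) = -1369 - 16*(3 - 1*16) = -1369 - 16*(3 - 16) = -1369 - 16*(-13) = -1369 - 1*(-208) = -1369 + 208 = -1161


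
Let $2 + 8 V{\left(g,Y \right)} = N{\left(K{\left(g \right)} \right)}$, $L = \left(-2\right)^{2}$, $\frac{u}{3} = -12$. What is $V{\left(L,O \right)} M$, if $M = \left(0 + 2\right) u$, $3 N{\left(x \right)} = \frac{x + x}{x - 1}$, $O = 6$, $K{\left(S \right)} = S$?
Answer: $10$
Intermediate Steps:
$u = -36$ ($u = 3 \left(-12\right) = -36$)
$N{\left(x \right)} = \frac{2 x}{3 \left(-1 + x\right)}$ ($N{\left(x \right)} = \frac{\left(x + x\right) \frac{1}{x - 1}}{3} = \frac{2 x \frac{1}{-1 + x}}{3} = \frac{2 x}{3 \left(-1 + x\right)}$)
$L = 4$
$V{\left(g,Y \right)} = - \frac{1}{4} + \frac{g}{12 \left(-1 + g\right)}$ ($V{\left(g,Y \right)} = - \frac{1}{4} + \frac{\frac{2}{3} g \frac{1}{-1 + g}}{8} = - \frac{1}{4} + \frac{g}{12 \left(-1 + g\right)}$)
$M = -72$ ($M = \left(0 + 2\right) \left(-36\right) = 2 \left(-36\right) = -72$)
$V{\left(L,O \right)} M = \frac{3 - 8}{12 \left(-1 + 4\right)} \left(-72\right) = \frac{3 - 8}{12 \cdot 3} \left(-72\right) = \frac{1}{12} \cdot \frac{1}{3} \left(-5\right) \left(-72\right) = \left(- \frac{5}{36}\right) \left(-72\right) = 10$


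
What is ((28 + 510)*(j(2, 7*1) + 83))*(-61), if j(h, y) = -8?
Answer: -2461350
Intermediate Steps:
((28 + 510)*(j(2, 7*1) + 83))*(-61) = ((28 + 510)*(-8 + 83))*(-61) = (538*75)*(-61) = 40350*(-61) = -2461350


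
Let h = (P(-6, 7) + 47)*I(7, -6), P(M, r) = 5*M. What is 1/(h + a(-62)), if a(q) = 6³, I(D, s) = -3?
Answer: 1/165 ≈ 0.0060606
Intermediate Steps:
a(q) = 216
h = -51 (h = (5*(-6) + 47)*(-3) = (-30 + 47)*(-3) = 17*(-3) = -51)
1/(h + a(-62)) = 1/(-51 + 216) = 1/165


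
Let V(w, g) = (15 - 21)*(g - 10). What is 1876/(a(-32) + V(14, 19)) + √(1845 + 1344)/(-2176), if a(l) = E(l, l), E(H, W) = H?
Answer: -938/43 - √3189/2176 ≈ -21.840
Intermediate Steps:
a(l) = l
V(w, g) = 60 - 6*g (V(w, g) = -6*(-10 + g) = 60 - 6*g)
1876/(a(-32) + V(14, 19)) + √(1845 + 1344)/(-2176) = 1876/(-32 + (60 - 6*19)) + √(1845 + 1344)/(-2176) = 1876/(-32 + (60 - 114)) + √3189*(-1/2176) = 1876/(-32 - 54) - √3189/2176 = 1876/(-86) - √3189/2176 = 1876*(-1/86) - √3189/2176 = -938/43 - √3189/2176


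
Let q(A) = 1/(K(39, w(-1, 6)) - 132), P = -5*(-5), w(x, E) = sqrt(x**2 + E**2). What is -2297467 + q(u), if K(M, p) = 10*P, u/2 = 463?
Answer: -271101105/118 ≈ -2.2975e+6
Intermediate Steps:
u = 926 (u = 2*463 = 926)
w(x, E) = sqrt(E**2 + x**2)
P = 25
K(M, p) = 250 (K(M, p) = 10*25 = 250)
q(A) = 1/118 (q(A) = 1/(250 - 132) = 1/118)
-2297467 + q(u) = -2297467 + 1/118 = -271101105/118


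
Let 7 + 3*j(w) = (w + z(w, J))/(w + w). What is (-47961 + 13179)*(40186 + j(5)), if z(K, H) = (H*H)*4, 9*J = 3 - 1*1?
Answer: -566058099607/405 ≈ -1.3977e+9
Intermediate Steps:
J = 2/9 (J = (3 - 1*1)/9 = (3 - 1)/9 = (1/9)*2 = 2/9 ≈ 0.22222)
z(K, H) = 4*H**2 (z(K, H) = H**2*4 = 4*H**2)
j(w) = -7/3 + (16/81 + w)/(6*w) (j(w) = -7/3 + ((w + 4*(2/9)**2)/(w + w))/3 = -7/3 + ((w + 4*(4/81))/((2*w)))/3 = -7/3 + ((w + 16/81)*(1/(2*w)))/3 = -7/3 + ((16/81 + w)*(1/(2*w)))/3 = -7/3 + ((16/81 + w)/(2*w))/3 = -7/3 + (16/81 + w)/(6*w))
(-47961 + 13179)*(40186 + j(5)) = (-47961 + 13179)*(40186 + (1/486)*(16 - 1053*5)/5) = -34782*(40186 + (1/486)*(1/5)*(16 - 5265)) = -34782*(40186 + (1/486)*(1/5)*(-5249)) = -34782*(40186 - 5249/2430) = -34782*97646731/2430 = -566058099607/405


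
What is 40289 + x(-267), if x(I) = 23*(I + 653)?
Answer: 49167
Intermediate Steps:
x(I) = 15019 + 23*I (x(I) = 23*(653 + I) = 15019 + 23*I)
40289 + x(-267) = 40289 + (15019 + 23*(-267)) = 40289 + (15019 - 6141) = 40289 + 8878 = 49167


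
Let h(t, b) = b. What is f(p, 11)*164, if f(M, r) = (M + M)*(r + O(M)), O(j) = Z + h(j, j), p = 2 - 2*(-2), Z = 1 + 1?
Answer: 37392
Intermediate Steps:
Z = 2
p = 6 (p = 2 + 4 = 6)
O(j) = 2 + j
f(M, r) = 2*M*(2 + M + r) (f(M, r) = (M + M)*(r + (2 + M)) = (2*M)*(2 + M + r) = 2*M*(2 + M + r))
f(p, 11)*164 = (2*6*(2 + 6 + 11))*164 = (2*6*19)*164 = 228*164 = 37392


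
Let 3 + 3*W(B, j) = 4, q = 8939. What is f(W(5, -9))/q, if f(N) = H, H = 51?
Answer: 51/8939 ≈ 0.0057053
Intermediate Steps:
W(B, j) = ⅓ (W(B, j) = -1 + (⅓)*4 = -1 + 4/3 = ⅓)
f(N) = 51
f(W(5, -9))/q = 51/8939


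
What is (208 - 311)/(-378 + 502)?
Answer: -103/124 ≈ -0.83065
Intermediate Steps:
(208 - 311)/(-378 + 502) = -103/124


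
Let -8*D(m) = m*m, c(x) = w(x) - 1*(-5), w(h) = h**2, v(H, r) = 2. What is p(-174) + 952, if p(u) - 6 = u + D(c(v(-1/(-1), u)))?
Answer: 6191/8 ≈ 773.88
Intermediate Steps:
c(x) = 5 + x**2 (c(x) = x**2 - 1*(-5) = x**2 + 5 = 5 + x**2)
D(m) = -m**2/8 (D(m) = -m*m/8 = -m**2/8)
p(u) = -33/8 + u (p(u) = 6 + (u - (5 + 2**2)**2/8) = 6 + (u - (5 + 4)**2/8) = 6 + (u - 1/8*9**2) = 6 + (u - 1/8*81) = 6 + (u - 81/8) = 6 + (-81/8 + u) = -33/8 + u)
p(-174) + 952 = (-33/8 - 174) + 952 = -1425/8 + 952 = 6191/8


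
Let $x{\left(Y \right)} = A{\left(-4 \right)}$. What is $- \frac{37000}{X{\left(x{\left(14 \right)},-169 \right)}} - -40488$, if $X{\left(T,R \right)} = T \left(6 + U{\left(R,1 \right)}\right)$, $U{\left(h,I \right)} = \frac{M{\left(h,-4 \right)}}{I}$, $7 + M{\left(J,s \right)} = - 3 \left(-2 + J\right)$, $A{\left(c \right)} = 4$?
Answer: $\frac{10360303}{256} \approx 40470.0$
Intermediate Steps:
$M{\left(J,s \right)} = -1 - 3 J$ ($M{\left(J,s \right)} = -7 - 3 \left(-2 + J\right) = -7 - \left(-6 + 3 J\right) = -1 - 3 J$)
$x{\left(Y \right)} = 4$
$U{\left(h,I \right)} = \frac{-1 - 3 h}{I}$
$X{\left(T,R \right)} = T \left(5 - 3 R\right)$ ($X{\left(T,R \right)} = T \left(6 + \frac{-1 - 3 R}{1}\right) = T \left(6 + 1 \left(-1 - 3 R\right)\right) = T \left(6 - \left(1 + 3 R\right)\right) = T \left(5 - 3 R\right)$)
$- \frac{37000}{X{\left(x{\left(14 \right)},-169 \right)}} - -40488 = - \frac{37000}{4 \left(5 - -507\right)} - -40488 = - \frac{37000}{4 \left(5 + 507\right)} + 40488 = - \frac{37000}{4 \cdot 512} + 40488 = - \frac{37000}{2048} + 40488 = \left(-37000\right) \frac{1}{2048} + 40488 = - \frac{4625}{256} + 40488 = \frac{10360303}{256}$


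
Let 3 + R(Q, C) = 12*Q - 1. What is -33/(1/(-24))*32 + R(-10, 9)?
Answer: 25220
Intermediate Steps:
R(Q, C) = -4 + 12*Q (R(Q, C) = -3 + (12*Q - 1) = -3 + (-1 + 12*Q) = -4 + 12*Q)
-33/(1/(-24))*32 + R(-10, 9) = -33/(1/(-24))*32 + (-4 + 12*(-10)) = -33/(-1/24)*32 + (-4 - 120) = -33*(-24)*32 - 124 = 792*32 - 124 = 25344 - 124 = 25220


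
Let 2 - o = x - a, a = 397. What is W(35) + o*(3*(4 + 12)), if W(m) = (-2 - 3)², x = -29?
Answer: 20569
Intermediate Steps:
W(m) = 25 (W(m) = (-5)² = 25)
o = 428 (o = 2 - (-29 - 1*397) = 2 - (-29 - 397) = 2 - 1*(-426) = 2 + 426 = 428)
W(35) + o*(3*(4 + 12)) = 25 + 428*(3*(4 + 12)) = 25 + 428*(3*16) = 25 + 428*48 = 25 + 20544 = 20569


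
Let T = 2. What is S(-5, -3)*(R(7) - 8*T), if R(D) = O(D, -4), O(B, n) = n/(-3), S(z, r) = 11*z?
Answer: 2420/3 ≈ 806.67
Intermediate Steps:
O(B, n) = -n/3 (O(B, n) = n*(-⅓) = -n/3)
R(D) = 4/3 (R(D) = -⅓*(-4) = 4/3)
S(-5, -3)*(R(7) - 8*T) = (11*(-5))*(4/3 - 8*2) = -55*(4/3 - 16) = -55*(-44/3) = 2420/3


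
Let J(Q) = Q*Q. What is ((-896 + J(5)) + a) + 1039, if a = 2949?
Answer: 3117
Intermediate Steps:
J(Q) = Q²
((-896 + J(5)) + a) + 1039 = ((-896 + 5²) + 2949) + 1039 = ((-896 + 25) + 2949) + 1039 = (-871 + 2949) + 1039 = 2078 + 1039 = 3117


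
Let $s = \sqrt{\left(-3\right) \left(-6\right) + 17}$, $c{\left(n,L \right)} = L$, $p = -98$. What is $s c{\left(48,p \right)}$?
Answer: $- 98 \sqrt{35} \approx -579.78$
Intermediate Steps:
$s = \sqrt{35}$ ($s = \sqrt{18 + 17} = \sqrt{35} \approx 5.9161$)
$s c{\left(48,p \right)} = \sqrt{35} \left(-98\right) = - 98 \sqrt{35}$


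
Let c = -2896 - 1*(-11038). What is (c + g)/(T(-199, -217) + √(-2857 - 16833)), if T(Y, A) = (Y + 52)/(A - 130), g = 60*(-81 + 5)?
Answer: 182714238/2370874819 - 431305038*I*√19690/2370874819 ≈ 0.077066 - 25.527*I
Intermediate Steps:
g = -4560 (g = 60*(-76) = -4560)
T(Y, A) = (52 + Y)/(-130 + A)
c = 8142 (c = -2896 + 11038 = 8142)
(c + g)/(T(-199, -217) + √(-2857 - 16833)) = (8142 - 4560)/((52 - 199)/(-130 - 217) + √(-2857 - 16833)) = 3582/(-147/(-347) + √(-19690)) = 3582/(-1/347*(-147) + I*√19690) = 3582/(147/347 + I*√19690)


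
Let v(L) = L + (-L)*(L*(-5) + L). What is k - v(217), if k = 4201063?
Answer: 4012490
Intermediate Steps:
v(L) = L + 4*L² (v(L) = L + (-L)*(-5*L + L) = L + (-L)*(-4*L) = L + 4*L²)
k - v(217) = 4201063 - 217*(1 + 4*217) = 4201063 - 217*(1 + 868) = 4201063 - 217*869 = 4201063 - 1*188573 = 4201063 - 188573 = 4012490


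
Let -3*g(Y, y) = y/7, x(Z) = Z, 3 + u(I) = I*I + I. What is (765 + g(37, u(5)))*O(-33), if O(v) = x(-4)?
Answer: -21384/7 ≈ -3054.9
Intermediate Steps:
u(I) = -3 + I + I² (u(I) = -3 + (I*I + I) = -3 + (I² + I) = -3 + (I + I²) = -3 + I + I²)
O(v) = -4
g(Y, y) = -y/21 (g(Y, y) = -y/(3*7) = -y/21)
(765 + g(37, u(5)))*O(-33) = (765 - (-3 + 5 + 5²)/21)*(-4) = (765 - (-3 + 5 + 25)/21)*(-4) = (765 - 1/21*27)*(-4) = (765 - 9/7)*(-4) = (5346/7)*(-4) = -21384/7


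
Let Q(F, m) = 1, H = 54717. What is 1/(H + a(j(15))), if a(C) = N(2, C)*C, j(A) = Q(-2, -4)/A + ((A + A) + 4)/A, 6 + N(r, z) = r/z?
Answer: 1/54705 ≈ 1.8280e-5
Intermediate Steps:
N(r, z) = -6 + r/z
j(A) = 1/A + (4 + 2*A)/A (j(A) = 1/A + ((A + A) + 4)/A = 1/A + (2*A + 4)/A = 1/A + (4 + 2*A)/A)
a(C) = C*(-6 + 2/C) (a(C) = (-6 + 2/C)*C = C*(-6 + 2/C))
1/(H + a(j(15))) = 1/(54717 + (2 - 6*(2 + 5/15))) = 1/(54717 + (2 - 6*(2 + 5*(1/15)))) = 1/(54717 + (2 - 6*(2 + ⅓))) = 1/(54717 + (2 - 6*7/3)) = 1/(54717 + (2 - 14)) = 1/(54717 - 12) = 1/54705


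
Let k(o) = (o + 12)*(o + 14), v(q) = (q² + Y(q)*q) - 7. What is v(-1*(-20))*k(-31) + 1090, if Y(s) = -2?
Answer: 115109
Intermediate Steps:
v(q) = -7 + q² - 2*q (v(q) = (q² - 2*q) - 7 = -7 + q² - 2*q)
k(o) = (12 + o)*(14 + o)
v(-1*(-20))*k(-31) + 1090 = (-7 + (-1*(-20))² - (-2)*(-20))*(168 + (-31)² + 26*(-31)) + 1090 = (-7 + 20² - 2*20)*(168 + 961 - 806) + 1090 = (-7 + 400 - 40)*323 + 1090 = 353*323 + 1090 = 114019 + 1090 = 115109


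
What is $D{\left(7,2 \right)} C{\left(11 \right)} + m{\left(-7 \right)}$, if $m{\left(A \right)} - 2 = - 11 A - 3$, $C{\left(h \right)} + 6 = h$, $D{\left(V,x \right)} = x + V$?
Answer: $121$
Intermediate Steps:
$D{\left(V,x \right)} = V + x$
$C{\left(h \right)} = -6 + h$
$m{\left(A \right)} = -1 - 11 A$ ($m{\left(A \right)} = 2 - \left(3 + 11 A\right) = -1 - 11 A$)
$D{\left(7,2 \right)} C{\left(11 \right)} + m{\left(-7 \right)} = \left(7 + 2\right) \left(-6 + 11\right) - -76 = 9 \cdot 5 + \left(-1 + 77\right) = 45 + 76 = 121$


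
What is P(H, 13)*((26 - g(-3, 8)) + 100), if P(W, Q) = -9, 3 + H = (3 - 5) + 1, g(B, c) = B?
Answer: -1161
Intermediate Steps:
H = -4 (H = -3 + ((3 - 5) + 1) = -3 + (-2 + 1) = -3 - 1 = -4)
P(H, 13)*((26 - g(-3, 8)) + 100) = -9*((26 - 1*(-3)) + 100) = -9*((26 + 3) + 100) = -9*(29 + 100) = -9*129 = -1161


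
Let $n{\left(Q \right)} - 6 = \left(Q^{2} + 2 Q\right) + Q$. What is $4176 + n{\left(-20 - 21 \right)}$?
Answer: $5740$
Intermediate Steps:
$n{\left(Q \right)} = 6 + Q^{2} + 3 Q$ ($n{\left(Q \right)} = 6 + \left(\left(Q^{2} + 2 Q\right) + Q\right) = 6 + \left(Q^{2} + 3 Q\right) = 6 + Q^{2} + 3 Q$)
$4176 + n{\left(-20 - 21 \right)} = 4176 + \left(6 + \left(-20 - 21\right)^{2} + 3 \left(-20 - 21\right)\right) = 4176 + \left(6 + \left(-41\right)^{2} + 3 \left(-41\right)\right) = 4176 + \left(6 + 1681 - 123\right) = 4176 + 1564 = 5740$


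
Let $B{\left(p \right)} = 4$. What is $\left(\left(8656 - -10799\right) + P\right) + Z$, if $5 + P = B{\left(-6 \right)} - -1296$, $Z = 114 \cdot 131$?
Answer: $35684$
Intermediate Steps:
$Z = 14934$
$P = 1295$ ($P = -5 + \left(4 - -1296\right) = -5 + \left(4 + 1296\right) = -5 + 1300 = 1295$)
$\left(\left(8656 - -10799\right) + P\right) + Z = \left(\left(8656 - -10799\right) + 1295\right) + 14934 = \left(\left(8656 + 10799\right) + 1295\right) + 14934 = \left(19455 + 1295\right) + 14934 = 20750 + 14934 = 35684$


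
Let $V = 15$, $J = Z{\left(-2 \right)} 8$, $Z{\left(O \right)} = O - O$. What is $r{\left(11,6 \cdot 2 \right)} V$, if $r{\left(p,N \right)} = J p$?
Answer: $0$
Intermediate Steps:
$Z{\left(O \right)} = 0$
$J = 0$ ($J = 0 \cdot 8 = 0$)
$r{\left(p,N \right)} = 0$ ($r{\left(p,N \right)} = 0 p = 0$)
$r{\left(11,6 \cdot 2 \right)} V = 0 \cdot 15 = 0$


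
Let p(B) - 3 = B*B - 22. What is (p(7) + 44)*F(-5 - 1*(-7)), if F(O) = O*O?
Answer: 296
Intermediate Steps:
p(B) = -19 + B² (p(B) = 3 + (B*B - 22) = 3 + (B² - 22) = 3 + (-22 + B²) = -19 + B²)
F(O) = O²
(p(7) + 44)*F(-5 - 1*(-7)) = ((-19 + 7²) + 44)*(-5 - 1*(-7))² = ((-19 + 49) + 44)*(-5 + 7)² = (30 + 44)*2² = 74*4 = 296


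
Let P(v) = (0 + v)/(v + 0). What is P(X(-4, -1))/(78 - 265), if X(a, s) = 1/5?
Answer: -1/187 ≈ -0.0053476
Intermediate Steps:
X(a, s) = 1/5
P(v) = 1 (P(v) = v/v = 1)
P(X(-4, -1))/(78 - 265) = 1/(78 - 265) = 1/(-187) = 1*(-1/187) = -1/187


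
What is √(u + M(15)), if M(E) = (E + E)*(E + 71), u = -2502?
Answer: √78 ≈ 8.8318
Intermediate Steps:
M(E) = 2*E*(71 + E) (M(E) = (2*E)*(71 + E) = 2*E*(71 + E))
√(u + M(15)) = √(-2502 + 2*15*(71 + 15)) = √(-2502 + 2*15*86) = √(-2502 + 2580) = √78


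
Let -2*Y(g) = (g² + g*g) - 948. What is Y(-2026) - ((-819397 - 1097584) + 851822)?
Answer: -3039043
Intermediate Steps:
Y(g) = 474 - g² (Y(g) = -((g² + g*g) - 948)/2 = -((g² + g²) - 948)/2 = -(2*g² - 948)/2 = -(-948 + 2*g²)/2 = 474 - g²)
Y(-2026) - ((-819397 - 1097584) + 851822) = (474 - 1*(-2026)²) - ((-819397 - 1097584) + 851822) = (474 - 1*4104676) - (-1916981 + 851822) = (474 - 4104676) - 1*(-1065159) = -4104202 + 1065159 = -3039043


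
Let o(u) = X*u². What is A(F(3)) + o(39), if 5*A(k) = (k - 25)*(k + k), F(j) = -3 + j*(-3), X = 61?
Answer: 464793/5 ≈ 92959.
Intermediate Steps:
o(u) = 61*u²
F(j) = -3 - 3*j
A(k) = 2*k*(-25 + k)/5 (A(k) = ((k - 25)*(k + k))/5 = ((-25 + k)*(2*k))/5 = (2*k*(-25 + k))/5 = 2*k*(-25 + k)/5)
A(F(3)) + o(39) = 2*(-3 - 3*3)*(-25 + (-3 - 3*3))/5 + 61*39² = 2*(-3 - 9)*(-25 + (-3 - 9))/5 + 61*1521 = (⅖)*(-12)*(-25 - 12) + 92781 = (⅖)*(-12)*(-37) + 92781 = 888/5 + 92781 = 464793/5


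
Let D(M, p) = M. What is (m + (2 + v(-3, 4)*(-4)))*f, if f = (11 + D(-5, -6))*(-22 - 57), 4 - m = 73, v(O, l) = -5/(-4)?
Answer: 34128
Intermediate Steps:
v(O, l) = 5/4 (v(O, l) = -5*(-1/4) = 5/4)
m = -69 (m = 4 - 1*73 = 4 - 73 = -69)
f = -474 (f = (11 - 5)*(-22 - 57) = 6*(-79) = -474)
(m + (2 + v(-3, 4)*(-4)))*f = (-69 + (2 + (5/4)*(-4)))*(-474) = (-69 + (2 - 5))*(-474) = (-69 - 3)*(-474) = -72*(-474) = 34128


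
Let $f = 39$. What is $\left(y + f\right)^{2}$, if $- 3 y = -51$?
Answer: $3136$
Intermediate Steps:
$y = 17$ ($y = \left(- \frac{1}{3}\right) \left(-51\right) = 17$)
$\left(y + f\right)^{2} = \left(17 + 39\right)^{2} = 56^{2} = 3136$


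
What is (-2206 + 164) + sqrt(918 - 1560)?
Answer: -2042 + I*sqrt(642) ≈ -2042.0 + 25.338*I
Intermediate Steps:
(-2206 + 164) + sqrt(918 - 1560) = -2042 + sqrt(-642) = -2042 + I*sqrt(642)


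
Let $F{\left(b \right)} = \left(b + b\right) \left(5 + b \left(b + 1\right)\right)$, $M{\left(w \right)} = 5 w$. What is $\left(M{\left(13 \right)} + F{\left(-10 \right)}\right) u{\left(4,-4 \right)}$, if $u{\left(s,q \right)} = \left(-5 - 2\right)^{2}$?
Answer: $-89915$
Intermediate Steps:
$u{\left(s,q \right)} = 49$ ($u{\left(s,q \right)} = \left(-7\right)^{2} = 49$)
$F{\left(b \right)} = 2 b \left(5 + b \left(1 + b\right)\right)$
$\left(M{\left(13 \right)} + F{\left(-10 \right)}\right) u{\left(4,-4 \right)} = \left(5 \cdot 13 + 2 \left(-10\right) \left(5 - 10 + \left(-10\right)^{2}\right)\right) 49 = \left(65 + 2 \left(-10\right) \left(5 - 10 + 100\right)\right) 49 = \left(65 + 2 \left(-10\right) 95\right) 49 = \left(65 - 1900\right) 49 = \left(-1835\right) 49 = -89915$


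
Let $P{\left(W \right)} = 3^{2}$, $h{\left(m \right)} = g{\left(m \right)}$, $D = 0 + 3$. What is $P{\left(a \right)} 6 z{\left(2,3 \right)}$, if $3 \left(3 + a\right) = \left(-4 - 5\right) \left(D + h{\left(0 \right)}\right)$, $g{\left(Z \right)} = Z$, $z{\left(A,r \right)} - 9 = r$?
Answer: $648$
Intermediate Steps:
$z{\left(A,r \right)} = 9 + r$
$D = 3$
$h{\left(m \right)} = m$
$a = -12$ ($a = -3 + \frac{\left(-4 - 5\right) \left(3 + 0\right)}{3} = -3 + \frac{\left(-9\right) 3}{3} = -3 + \frac{1}{3} \left(-27\right) = -3 - 9 = -12$)
$P{\left(W \right)} = 9$
$P{\left(a \right)} 6 z{\left(2,3 \right)} = 9 \cdot 6 \left(9 + 3\right) = 54 \cdot 12 = 648$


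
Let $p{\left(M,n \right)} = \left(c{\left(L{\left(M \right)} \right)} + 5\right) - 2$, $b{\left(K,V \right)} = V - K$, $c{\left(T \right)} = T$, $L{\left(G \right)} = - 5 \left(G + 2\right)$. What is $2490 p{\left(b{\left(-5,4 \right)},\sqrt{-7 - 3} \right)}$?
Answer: $-129480$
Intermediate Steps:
$L{\left(G \right)} = -10 - 5 G$ ($L{\left(G \right)} = - 5 \left(2 + G\right) = -10 - 5 G$)
$p{\left(M,n \right)} = -7 - 5 M$ ($p{\left(M,n \right)} = \left(\left(-10 - 5 M\right) + 5\right) - 2 = \left(-5 - 5 M\right) - 2 = -7 - 5 M$)
$2490 p{\left(b{\left(-5,4 \right)},\sqrt{-7 - 3} \right)} = 2490 \left(-7 - 5 \left(4 - -5\right)\right) = 2490 \left(-7 - 5 \left(4 + 5\right)\right) = 2490 \left(-7 - 45\right) = 2490 \left(-52\right) = -129480$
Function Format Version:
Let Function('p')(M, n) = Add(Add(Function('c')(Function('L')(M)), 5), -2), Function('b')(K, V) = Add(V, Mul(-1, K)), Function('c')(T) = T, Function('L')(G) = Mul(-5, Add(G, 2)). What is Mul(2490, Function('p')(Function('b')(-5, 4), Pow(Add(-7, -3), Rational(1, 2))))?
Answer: -129480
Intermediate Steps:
Function('L')(G) = Add(-10, Mul(-5, G)) (Function('L')(G) = Mul(-5, Add(2, G)) = Add(-10, Mul(-5, G)))
Function('p')(M, n) = Add(-7, Mul(-5, M)) (Function('p')(M, n) = Add(Add(Add(-10, Mul(-5, M)), 5), -2) = Add(Add(-5, Mul(-5, M)), -2) = Add(-7, Mul(-5, M)))
Mul(2490, Function('p')(Function('b')(-5, 4), Pow(Add(-7, -3), Rational(1, 2)))) = Mul(2490, Add(-7, Mul(-5, Add(4, Mul(-1, -5))))) = Mul(2490, Add(-7, Mul(-5, Add(4, 5)))) = Mul(2490, Add(-7, Mul(-5, 9))) = Mul(2490, Add(-7, -45)) = Mul(2490, -52) = -129480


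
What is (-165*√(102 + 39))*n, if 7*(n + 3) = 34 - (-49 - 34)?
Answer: -15840*√141/7 ≈ -26870.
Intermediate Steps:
n = 96/7 (n = -3 + (34 - (-49 - 34))/7 = -3 + (34 - 1*(-83))/7 = -3 + (34 + 83)/7 = -3 + (⅐)*117 = -3 + 117/7 = 96/7 ≈ 13.714)
(-165*√(102 + 39))*n = -165*√(102 + 39)*(96/7) = -165*√141*(96/7) = -15840*√141/7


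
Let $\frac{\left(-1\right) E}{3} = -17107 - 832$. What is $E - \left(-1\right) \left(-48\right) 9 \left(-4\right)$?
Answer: $55545$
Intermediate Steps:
$E = 53817$ ($E = - 3 \left(-17107 - 832\right) = \left(-3\right) \left(-17939\right) = 53817$)
$E - \left(-1\right) \left(-48\right) 9 \left(-4\right) = 53817 - \left(-1\right) \left(-48\right) 9 \left(-4\right) = 53817 - 48 \cdot 9 \left(-4\right) = 53817 - 432 \left(-4\right) = 53817 - -1728 = 53817 + 1728 = 55545$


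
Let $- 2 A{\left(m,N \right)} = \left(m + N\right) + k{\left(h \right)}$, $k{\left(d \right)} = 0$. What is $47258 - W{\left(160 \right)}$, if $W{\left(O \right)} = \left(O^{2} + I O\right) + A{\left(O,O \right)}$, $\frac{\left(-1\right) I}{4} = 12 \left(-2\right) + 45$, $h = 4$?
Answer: $35258$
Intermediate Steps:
$A{\left(m,N \right)} = - \frac{N}{2} - \frac{m}{2}$ ($A{\left(m,N \right)} = - \frac{\left(m + N\right) + 0}{2} = - \frac{\left(N + m\right) + 0}{2} = - \frac{N + m}{2} = - \frac{N}{2} - \frac{m}{2}$)
$I = -84$ ($I = - 4 \left(12 \left(-2\right) + 45\right) = - 4 \left(-24 + 45\right) = \left(-4\right) 21 = -84$)
$W{\left(O \right)} = O^{2} - 85 O$ ($W{\left(O \right)} = \left(O^{2} - 84 O\right) - O = O^{2} - 85 O$)
$47258 - W{\left(160 \right)} = 47258 - 160 \left(-85 + 160\right) = 47258 - 160 \cdot 75 = 47258 - 12000 = 35258$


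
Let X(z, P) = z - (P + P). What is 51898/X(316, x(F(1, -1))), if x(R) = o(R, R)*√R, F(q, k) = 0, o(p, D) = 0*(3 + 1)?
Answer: 25949/158 ≈ 164.23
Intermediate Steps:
o(p, D) = 0 (o(p, D) = 0*4 = 0)
x(R) = 0 (x(R) = 0*√R = 0)
X(z, P) = z - 2*P
51898/X(316, x(F(1, -1))) = 51898/(316 - 2*0) = 51898/(316 + 0) = 51898/316 = 51898*(1/316) = 25949/158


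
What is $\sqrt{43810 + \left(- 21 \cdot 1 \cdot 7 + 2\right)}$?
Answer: $\sqrt{43665} \approx 208.96$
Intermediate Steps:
$\sqrt{43810 + \left(- 21 \cdot 1 \cdot 7 + 2\right)} = \sqrt{43810 + \left(\left(-21\right) 7 + 2\right)} = \sqrt{43810 + \left(-147 + 2\right)} = \sqrt{43810 - 145} = \sqrt{43665}$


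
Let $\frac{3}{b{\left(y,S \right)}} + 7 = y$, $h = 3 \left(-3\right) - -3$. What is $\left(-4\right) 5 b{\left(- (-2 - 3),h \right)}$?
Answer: $30$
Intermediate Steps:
$h = -6$ ($h = -9 + 3 = -6$)
$b{\left(y,S \right)} = \frac{3}{-7 + y}$
$\left(-4\right) 5 b{\left(- (-2 - 3),h \right)} = \left(-4\right) 5 \frac{3}{-7 - \left(-2 - 3\right)} = - 20 \frac{3}{-7 - -5} = - 20 \frac{3}{-7 + 5} = - 20 \frac{3}{-2} = - 20 \cdot 3 \left(- \frac{1}{2}\right) = \left(-20\right) \left(- \frac{3}{2}\right) = 30$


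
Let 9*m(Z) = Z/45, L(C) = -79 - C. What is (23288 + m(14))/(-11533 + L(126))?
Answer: -4715827/2376945 ≈ -1.9840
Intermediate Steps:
m(Z) = Z/405 (m(Z) = (Z/45)/9 = Z/405)
(23288 + m(14))/(-11533 + L(126)) = (23288 + (1/405)*14)/(-11533 + (-79 - 1*126)) = (23288 + 14/405)/(-11533 + (-79 - 126)) = 9431654/(405*(-11533 - 205)) = (9431654/405)/(-11738) = (9431654/405)*(-1/11738) = -4715827/2376945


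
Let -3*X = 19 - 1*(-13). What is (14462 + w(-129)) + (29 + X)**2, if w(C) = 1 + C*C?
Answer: 282961/9 ≈ 31440.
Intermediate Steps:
w(C) = 1 + C**2
X = -32/3 (X = -(19 - 1*(-13))/3 = -(19 + 13)/3 = -1/3*32 = -32/3 ≈ -10.667)
(14462 + w(-129)) + (29 + X)**2 = (14462 + (1 + (-129)**2)) + (29 - 32/3)**2 = (14462 + (1 + 16641)) + (55/3)**2 = (14462 + 16642) + 3025/9 = 31104 + 3025/9 = 282961/9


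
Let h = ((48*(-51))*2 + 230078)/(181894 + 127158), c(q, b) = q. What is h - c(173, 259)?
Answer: -26620407/154526 ≈ -172.27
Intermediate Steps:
h = 112591/154526 (h = (-2448*2 + 230078)/309052 = (-4896 + 230078)*(1/309052) = 225182*(1/309052) = 112591/154526 ≈ 0.72862)
h - c(173, 259) = 112591/154526 - 1*173 = 112591/154526 - 173 = -26620407/154526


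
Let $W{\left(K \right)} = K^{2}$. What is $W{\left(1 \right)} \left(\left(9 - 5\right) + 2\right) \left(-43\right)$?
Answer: $-258$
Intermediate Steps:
$W{\left(1 \right)} \left(\left(9 - 5\right) + 2\right) \left(-43\right) = 1^{2} \left(\left(9 - 5\right) + 2\right) \left(-43\right) = 1 \left(4 + 2\right) \left(-43\right) = 1 \cdot 6 \left(-43\right) = 6 \left(-43\right) = -258$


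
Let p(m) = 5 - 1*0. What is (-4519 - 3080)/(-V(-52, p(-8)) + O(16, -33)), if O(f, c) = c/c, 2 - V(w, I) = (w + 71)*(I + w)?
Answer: 17/2 ≈ 8.5000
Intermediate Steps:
p(m) = 5 (p(m) = 5 + 0 = 5)
V(w, I) = 2 - (71 + w)*(I + w) (V(w, I) = 2 - (w + 71)*(I + w) = 2 - (71 + w)*(I + w))
O(f, c) = 1
(-4519 - 3080)/(-V(-52, p(-8)) + O(16, -33)) = (-4519 - 3080)/(-(2 - 1*(-52)**2 - 71*5 - 71*(-52) - 1*5*(-52)) + 1) = -7599/(-(2 - 1*2704 - 355 + 3692 + 260) + 1) = -7599/(-(2 - 2704 - 355 + 3692 + 260) + 1) = -7599/(-1*895 + 1) = -7599/(-895 + 1) = -7599/(-894) = -7599*(-1/894) = 17/2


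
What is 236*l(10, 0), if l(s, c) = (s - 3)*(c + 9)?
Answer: 14868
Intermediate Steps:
l(s, c) = (-3 + s)*(9 + c)
236*l(10, 0) = 236*(-27 - 3*0 + 9*10 + 0*10) = 236*(-27 + 0 + 90 + 0) = 236*63 = 14868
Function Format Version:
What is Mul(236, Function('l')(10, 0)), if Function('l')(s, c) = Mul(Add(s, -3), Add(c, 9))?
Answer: 14868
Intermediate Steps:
Function('l')(s, c) = Mul(Add(-3, s), Add(9, c))
Mul(236, Function('l')(10, 0)) = Mul(236, Add(-27, Mul(-3, 0), Mul(9, 10), Mul(0, 10))) = Mul(236, Add(-27, 0, 90, 0)) = Mul(236, 63) = 14868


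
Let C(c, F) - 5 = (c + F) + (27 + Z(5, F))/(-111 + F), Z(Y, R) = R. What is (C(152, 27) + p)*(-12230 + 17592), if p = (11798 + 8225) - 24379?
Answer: -22373711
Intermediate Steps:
p = -4356 (p = 20023 - 24379 = -4356)
C(c, F) = 5 + F + c + (27 + F)/(-111 + F) (C(c, F) = 5 + ((c + F) + (27 + F)/(-111 + F)) = 5 + ((F + c) + (27 + F)/(-111 + F)) = 5 + (F + c + (27 + F)/(-111 + F)) = 5 + F + c + (27 + F)/(-111 + F))
(C(152, 27) + p)*(-12230 + 17592) = ((-528 + 27² - 111*152 - 105*27 + 27*152)/(-111 + 27) - 4356)*(-12230 + 17592) = ((-528 + 729 - 16872 - 2835 + 4104)/(-84) - 4356)*5362 = (-1/84*(-15402) - 4356)*5362 = (2567/14 - 4356)*5362 = -58417/14*5362 = -22373711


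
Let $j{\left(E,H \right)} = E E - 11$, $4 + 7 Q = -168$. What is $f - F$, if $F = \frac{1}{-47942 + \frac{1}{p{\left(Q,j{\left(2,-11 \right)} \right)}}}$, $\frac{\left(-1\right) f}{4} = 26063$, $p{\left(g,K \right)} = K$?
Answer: $- \frac{34986449933}{335595} \approx -1.0425 \cdot 10^{5}$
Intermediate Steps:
$Q = - \frac{172}{7}$ ($Q = - \frac{4}{7} + \frac{1}{7} \left(-168\right) = - \frac{4}{7} - 24 = - \frac{172}{7} \approx -24.571$)
$j{\left(E,H \right)} = -11 + E^{2}$ ($j{\left(E,H \right)} = E^{2} - 11 = -11 + E^{2}$)
$f = -104252$ ($f = \left(-4\right) 26063 = -104252$)
$F = - \frac{7}{335595}$ ($F = \frac{1}{-47942 + \frac{1}{-11 + 2^{2}}} = \frac{1}{-47942 + \frac{1}{-11 + 4}} = \frac{1}{-47942 + \frac{1}{-7}} = \frac{1}{-47942 - \frac{1}{7}} = \frac{1}{- \frac{335595}{7}} = - \frac{7}{335595} \approx -2.0858 \cdot 10^{-5}$)
$f - F = -104252 - - \frac{7}{335595} = -104252 + \frac{7}{335595} = - \frac{34986449933}{335595}$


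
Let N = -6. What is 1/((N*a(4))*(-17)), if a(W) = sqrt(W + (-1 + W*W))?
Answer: sqrt(19)/1938 ≈ 0.0022492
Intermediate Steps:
a(W) = sqrt(-1 + W + W**2) (a(W) = sqrt(W + (-1 + W**2)) = sqrt(-1 + W + W**2))
1/((N*a(4))*(-17)) = 1/(-6*sqrt(-1 + 4 + 4**2)*(-17)) = 1/(-6*sqrt(-1 + 4 + 16)*(-17)) = 1/(-6*sqrt(19)*(-17)) = 1/(102*sqrt(19)) = sqrt(19)/1938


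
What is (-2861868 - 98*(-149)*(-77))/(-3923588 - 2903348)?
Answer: 1993111/3413468 ≈ 0.58390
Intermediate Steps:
(-2861868 - 98*(-149)*(-77))/(-3923588 - 2903348) = (-2861868 + 14602*(-77))/(-6826936) = (-2861868 - 1124354)*(-1/6826936) = -3986222*(-1/6826936) = 1993111/3413468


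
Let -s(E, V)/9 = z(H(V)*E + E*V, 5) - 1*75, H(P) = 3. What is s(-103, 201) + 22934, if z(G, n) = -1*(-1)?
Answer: 23600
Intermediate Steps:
z(G, n) = 1
s(E, V) = 666 (s(E, V) = -9*(1 - 1*75) = -9*(1 - 75) = -9*(-74) = 666)
s(-103, 201) + 22934 = 666 + 22934 = 23600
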